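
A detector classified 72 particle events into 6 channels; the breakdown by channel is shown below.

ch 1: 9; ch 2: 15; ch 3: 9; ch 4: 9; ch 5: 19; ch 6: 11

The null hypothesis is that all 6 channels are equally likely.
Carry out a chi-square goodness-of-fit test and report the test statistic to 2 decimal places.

Expected count for each of the 6 categories: 72/6 = 12.
cat         O        E   (O−E)²/E
ch 1        9       12      0.750
ch 2       15       12      0.750
ch 3        9       12      0.750
ch 4        9       12      0.750
ch 5       19       12      4.083
ch 6       11       12      0.083
Sum = 7.17

7.17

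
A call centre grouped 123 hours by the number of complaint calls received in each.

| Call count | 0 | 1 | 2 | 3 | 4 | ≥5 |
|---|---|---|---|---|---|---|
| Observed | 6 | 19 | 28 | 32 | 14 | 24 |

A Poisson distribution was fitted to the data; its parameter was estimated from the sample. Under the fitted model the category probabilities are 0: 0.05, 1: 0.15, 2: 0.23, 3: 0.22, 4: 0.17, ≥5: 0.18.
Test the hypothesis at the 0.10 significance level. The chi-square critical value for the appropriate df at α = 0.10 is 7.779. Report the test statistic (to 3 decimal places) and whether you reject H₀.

3.365; do not reject

Expected counts E_i = n·p_i: 123×0.05 = 6.15, 123×0.15 = 18.45, 123×0.23 = 28.29, 123×0.22 = 27.06, 123×0.17 = 20.91, 123×0.18 = 22.14.
0: (6 − 6.15)²/6.15 = 0.0225/6.15 = 0.0037
1: (19 − 18.45)²/18.45 = 0.3025/18.45 = 0.0164
2: (28 − 28.29)²/28.29 = 0.0841/28.29 = 0.0030
3: (32 − 27.06)²/27.06 = 24.4036/27.06 = 0.9018
4: (14 − 20.91)²/20.91 = 47.7481/20.91 = 2.2835
≥5: (24 − 22.14)²/22.14 = 3.4596/22.14 = 0.1563
Sum = 3.365
df = 4. Since 3.365 < 7.779, we do not reject H₀.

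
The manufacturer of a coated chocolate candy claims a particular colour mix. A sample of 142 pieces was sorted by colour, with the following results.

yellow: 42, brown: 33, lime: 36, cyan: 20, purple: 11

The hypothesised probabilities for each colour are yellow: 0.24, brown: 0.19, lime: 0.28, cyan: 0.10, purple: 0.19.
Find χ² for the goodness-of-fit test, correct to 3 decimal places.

15.373

Expected counts E_i = n·p_i: 142×0.24 = 34.08, 142×0.19 = 26.98, 142×0.28 = 39.76, 142×0.10 = 14.2, 142×0.19 = 26.98.
yellow: (42 − 34.08)²/34.08 = 62.7264/34.08 = 1.8406
brown: (33 − 26.98)²/26.98 = 36.2404/26.98 = 1.3432
lime: (36 − 39.76)²/39.76 = 14.1376/39.76 = 0.3556
cyan: (20 − 14.2)²/14.2 = 33.64/14.2 = 2.3690
purple: (11 − 26.98)²/26.98 = 255.3604/26.98 = 9.4648
Sum = 15.373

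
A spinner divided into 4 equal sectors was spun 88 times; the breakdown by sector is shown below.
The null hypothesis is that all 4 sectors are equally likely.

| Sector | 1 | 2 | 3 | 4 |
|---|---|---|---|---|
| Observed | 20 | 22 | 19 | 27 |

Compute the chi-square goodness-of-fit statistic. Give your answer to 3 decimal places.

1.727

Under H₀ each category has probability 1/4, so each expected count is 88/4 = 22.
cat         O        E   (O−E)²/E
1          20       22     0.1818
2          22       22     0.0000
3          19       22     0.4091
4          27       22     1.1364
Sum = 1.727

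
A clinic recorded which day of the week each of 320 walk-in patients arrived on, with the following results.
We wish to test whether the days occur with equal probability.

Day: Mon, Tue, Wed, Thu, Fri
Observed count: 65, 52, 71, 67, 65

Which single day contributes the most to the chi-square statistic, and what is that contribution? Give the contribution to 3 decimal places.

Expected count for each of the 5 categories: 320/5 = 64.
cat         O        E   (O−E)²/E
Mon        65       64     0.0156
Tue        52       64     2.2500
Wed        71       64     0.7656
Thu        67       64     0.1406
Fri        65       64     0.0156
The largest term is for Tue: 2.250.

Tue, 2.250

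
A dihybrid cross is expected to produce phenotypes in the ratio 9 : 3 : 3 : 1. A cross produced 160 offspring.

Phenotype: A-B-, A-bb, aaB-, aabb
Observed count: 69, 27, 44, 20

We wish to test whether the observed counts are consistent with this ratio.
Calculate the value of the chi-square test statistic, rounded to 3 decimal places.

Ratio total = 16. Expected counts: 160×9/16 = 90, 160×3/16 = 30, 160×3/16 = 30, 160×1/16 = 10.
cat         O        E   (O−E)²/E
A-B-       69       90     4.9000
A-bb       27       30     0.3000
aaB-       44       30     6.5333
aabb       20       10    10.0000
Sum = 21.733

21.733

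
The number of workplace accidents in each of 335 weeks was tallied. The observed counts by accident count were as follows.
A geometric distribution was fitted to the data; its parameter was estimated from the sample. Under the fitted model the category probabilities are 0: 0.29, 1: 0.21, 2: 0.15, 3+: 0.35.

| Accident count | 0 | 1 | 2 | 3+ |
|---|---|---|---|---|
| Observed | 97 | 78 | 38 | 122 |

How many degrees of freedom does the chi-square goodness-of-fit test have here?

There are k = 4 categories and 1 parameter estimated from the data, so df = 4 − 1 − 1 = 2.

2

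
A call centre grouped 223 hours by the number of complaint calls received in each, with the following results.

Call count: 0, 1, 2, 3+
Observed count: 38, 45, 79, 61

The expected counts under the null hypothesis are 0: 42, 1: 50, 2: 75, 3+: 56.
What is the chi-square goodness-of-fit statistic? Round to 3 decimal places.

1.541

cat         O        E   (O−E)²/E
0          38       42     0.3810
1          45       50     0.5000
2          79       75     0.2133
3+         61       56     0.4464
Sum = 1.541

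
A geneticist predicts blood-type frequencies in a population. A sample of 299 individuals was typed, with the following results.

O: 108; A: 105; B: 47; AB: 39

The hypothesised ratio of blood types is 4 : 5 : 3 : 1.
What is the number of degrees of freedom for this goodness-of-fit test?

There are k = 4 categories and no parameters were estimated from the data, so df = 4 − 1 = 3.

3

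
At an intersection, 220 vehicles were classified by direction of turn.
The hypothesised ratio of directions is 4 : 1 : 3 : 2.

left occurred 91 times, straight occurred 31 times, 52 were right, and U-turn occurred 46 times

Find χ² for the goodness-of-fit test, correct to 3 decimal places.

Ratio total = 10. Expected counts: 220×4/10 = 88, 220×1/10 = 22, 220×3/10 = 66, 220×2/10 = 44.
cat           O        E   (O−E)²/E
left         91       88     0.1023
straight     31       22     3.6818
right        52       66     2.9697
U-turn       46       44     0.0909
Sum = 6.845

6.845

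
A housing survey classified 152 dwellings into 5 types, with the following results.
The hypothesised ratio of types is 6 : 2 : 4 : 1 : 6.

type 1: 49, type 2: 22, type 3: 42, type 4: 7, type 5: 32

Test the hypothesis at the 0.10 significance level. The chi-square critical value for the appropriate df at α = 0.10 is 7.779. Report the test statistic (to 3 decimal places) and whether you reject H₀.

Ratio total = 19. Expected counts: 152×6/19 = 48, 152×2/19 = 16, 152×4/19 = 32, 152×1/19 = 8, 152×6/19 = 48.
cat         O        E   (O−E)²/E
type 1     49       48     0.0208
type 2     22       16     2.2500
type 3     42       32     3.1250
type 4      7        8     0.1250
type 5     32       48     5.3333
Sum = 10.854
df = 4. Since 10.854 > 7.779, we reject H₀.

10.854; reject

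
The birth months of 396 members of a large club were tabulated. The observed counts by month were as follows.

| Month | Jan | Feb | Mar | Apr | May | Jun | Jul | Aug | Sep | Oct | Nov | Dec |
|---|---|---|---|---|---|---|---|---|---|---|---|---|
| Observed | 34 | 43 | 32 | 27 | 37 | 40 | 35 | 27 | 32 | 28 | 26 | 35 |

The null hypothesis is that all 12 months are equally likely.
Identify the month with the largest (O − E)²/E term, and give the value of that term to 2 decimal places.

Under H₀ each category has probability 1/12, so each expected count is 396/12 = 33.
χ² = (34−33)²/33 + (43−33)²/33 + (32−33)²/33 + (27−33)²/33 + (37−33)²/33 + (40−33)²/33 + (35−33)²/33 + (27−33)²/33 + (32−33)²/33 + (28−33)²/33 + (26−33)²/33 + (35−33)²/33
   = 0.030 + 3.030 + 0.030 + 1.091 + 0.485 + 1.485 + 0.121 + 1.091 + 0.030 + 0.758 + 1.485 + 0.121
The largest term is for Feb: 3.03.

Feb, 3.03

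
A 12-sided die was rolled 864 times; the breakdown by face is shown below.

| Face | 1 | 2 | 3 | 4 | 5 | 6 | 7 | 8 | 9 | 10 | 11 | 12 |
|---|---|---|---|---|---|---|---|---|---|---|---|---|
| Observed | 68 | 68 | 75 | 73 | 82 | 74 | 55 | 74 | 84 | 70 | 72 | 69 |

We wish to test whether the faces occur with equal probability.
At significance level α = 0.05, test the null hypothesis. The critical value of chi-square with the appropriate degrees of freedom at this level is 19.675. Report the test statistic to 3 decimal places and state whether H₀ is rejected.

8.278; do not reject

Under H₀ each category has probability 1/12, so each expected count is 864/12 = 72.
cat         O        E   (O−E)²/E
1          68       72     0.2222
2          68       72     0.2222
3          75       72     0.1250
4          73       72     0.0139
5          82       72     1.3889
6          74       72     0.0556
7          55       72     4.0139
8          74       72     0.0556
9          84       72     2.0000
10         70       72     0.0556
11         72       72     0.0000
12         69       72     0.1250
Sum = 8.278
df = 11. Since 8.278 < 19.675, we do not reject H₀.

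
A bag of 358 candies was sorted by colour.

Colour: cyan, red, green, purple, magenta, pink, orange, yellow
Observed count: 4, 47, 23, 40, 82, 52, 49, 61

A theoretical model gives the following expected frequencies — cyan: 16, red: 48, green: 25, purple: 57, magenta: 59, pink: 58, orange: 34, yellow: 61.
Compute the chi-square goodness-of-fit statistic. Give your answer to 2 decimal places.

χ² = (4−16)²/16 + (47−48)²/48 + (23−25)²/25 + (40−57)²/57 + (82−59)²/59 + (52−58)²/58 + (49−34)²/34 + (61−61)²/61
   = 9.000 + 0.021 + 0.160 + 5.070 + 8.966 + 0.621 + 6.618 + 0.000
Sum = 30.46

30.46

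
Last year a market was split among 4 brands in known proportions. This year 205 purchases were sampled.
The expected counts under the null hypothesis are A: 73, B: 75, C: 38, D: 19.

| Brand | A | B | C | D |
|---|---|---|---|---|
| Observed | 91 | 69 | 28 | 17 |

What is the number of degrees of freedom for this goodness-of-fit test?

There are k = 4 categories and no parameters were estimated from the data, so df = 4 − 1 = 3.

3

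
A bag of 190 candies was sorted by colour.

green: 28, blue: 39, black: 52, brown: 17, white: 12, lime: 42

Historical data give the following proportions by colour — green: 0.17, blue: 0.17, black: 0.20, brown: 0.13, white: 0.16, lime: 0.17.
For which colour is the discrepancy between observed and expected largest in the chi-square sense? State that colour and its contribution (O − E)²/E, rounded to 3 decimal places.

white, 11.137

Expected counts E_i = n·p_i: 190×0.17 = 32.3, 190×0.17 = 32.3, 190×0.20 = 38, 190×0.13 = 24.7, 190×0.16 = 30.4, 190×0.17 = 32.3.
green: (28 − 32.3)²/32.3 = 18.49/32.3 = 0.5724
blue: (39 − 32.3)²/32.3 = 44.89/32.3 = 1.3898
black: (52 − 38)²/38 = 196/38 = 5.1579
brown: (17 − 24.7)²/24.7 = 59.29/24.7 = 2.4004
white: (12 − 30.4)²/30.4 = 338.56/30.4 = 11.1368
lime: (42 − 32.3)²/32.3 = 94.09/32.3 = 2.9130
The largest term is for white: 11.137.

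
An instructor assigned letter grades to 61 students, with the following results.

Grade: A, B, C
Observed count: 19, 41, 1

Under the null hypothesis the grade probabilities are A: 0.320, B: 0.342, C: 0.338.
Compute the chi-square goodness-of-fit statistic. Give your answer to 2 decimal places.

38.12

Expected counts E_i = n·p_i: 61×0.320 = 19.52, 61×0.342 = 20.862, 61×0.338 = 20.618.
χ² = (19−19.52)²/19.52 + (41−20.862)²/20.862 + (1−20.618)²/20.618
   = 0.014 + 19.439 + 18.667
Sum = 38.12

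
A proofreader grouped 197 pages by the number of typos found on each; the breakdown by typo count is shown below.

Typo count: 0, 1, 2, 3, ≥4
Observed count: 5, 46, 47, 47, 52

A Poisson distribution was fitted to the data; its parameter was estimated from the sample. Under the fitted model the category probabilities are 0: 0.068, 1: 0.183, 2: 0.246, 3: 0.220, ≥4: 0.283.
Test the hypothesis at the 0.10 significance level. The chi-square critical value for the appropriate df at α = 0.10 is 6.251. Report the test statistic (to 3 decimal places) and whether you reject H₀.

8.613; reject

Expected counts E_i = n·p_i: 197×0.068 = 13.396, 197×0.183 = 36.051, 197×0.246 = 48.462, 197×0.220 = 43.34, 197×0.283 = 55.751.
0: (5 − 13.396)²/13.396 = 70.492816/13.396 = 5.2622
1: (46 − 36.051)²/36.051 = 98.982601/36.051 = 2.7456
2: (47 − 48.462)²/48.462 = 2.137444/48.462 = 0.0441
3: (47 − 43.34)²/43.34 = 13.3956/43.34 = 0.3091
≥4: (52 − 55.751)²/55.751 = 14.070001/55.751 = 0.2524
Sum = 8.613
df = 3. Since 8.613 > 6.251, we reject H₀.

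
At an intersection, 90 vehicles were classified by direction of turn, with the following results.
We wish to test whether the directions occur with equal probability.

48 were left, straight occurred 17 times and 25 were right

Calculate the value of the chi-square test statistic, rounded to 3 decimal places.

Expected count for each of the 3 categories: 90/3 = 30.
cat           O        E   (O−E)²/E
left         48       30    10.8000
straight     17       30     5.6333
right        25       30     0.8333
Sum = 17.267

17.267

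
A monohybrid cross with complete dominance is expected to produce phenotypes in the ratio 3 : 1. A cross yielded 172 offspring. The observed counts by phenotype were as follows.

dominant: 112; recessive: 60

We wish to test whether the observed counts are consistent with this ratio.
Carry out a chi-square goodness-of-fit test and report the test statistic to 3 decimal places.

Ratio total = 4. Expected counts: 172×3/4 = 129, 172×1/4 = 43.
χ² = (112−129)²/129 + (60−43)²/43
   = 2.2403 + 6.7209
Sum = 8.961

8.961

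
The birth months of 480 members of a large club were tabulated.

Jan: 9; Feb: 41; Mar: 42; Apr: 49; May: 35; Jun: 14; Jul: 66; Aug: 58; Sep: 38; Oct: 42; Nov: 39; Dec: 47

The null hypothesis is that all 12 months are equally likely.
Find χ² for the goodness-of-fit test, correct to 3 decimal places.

70.150

Under H₀ each category has probability 1/12, so each expected count is 480/12 = 40.
Jan: (9 − 40)²/40 = 961/40 = 24.0250
Feb: (41 − 40)²/40 = 1/40 = 0.0250
Mar: (42 − 40)²/40 = 4/40 = 0.1000
Apr: (49 − 40)²/40 = 81/40 = 2.0250
May: (35 − 40)²/40 = 25/40 = 0.6250
Jun: (14 − 40)²/40 = 676/40 = 16.9000
Jul: (66 − 40)²/40 = 676/40 = 16.9000
Aug: (58 − 40)²/40 = 324/40 = 8.1000
Sep: (38 − 40)²/40 = 4/40 = 0.1000
Oct: (42 − 40)²/40 = 4/40 = 0.1000
Nov: (39 − 40)²/40 = 1/40 = 0.0250
Dec: (47 − 40)²/40 = 49/40 = 1.2250
Sum = 70.150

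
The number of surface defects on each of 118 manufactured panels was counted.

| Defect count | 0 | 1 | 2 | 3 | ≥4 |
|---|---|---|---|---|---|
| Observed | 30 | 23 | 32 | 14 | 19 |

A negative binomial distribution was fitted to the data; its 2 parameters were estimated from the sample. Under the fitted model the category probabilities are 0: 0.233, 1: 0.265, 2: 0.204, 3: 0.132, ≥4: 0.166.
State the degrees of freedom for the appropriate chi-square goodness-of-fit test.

There are k = 5 categories and 2 parameters estimated from the data, so df = 5 − 1 − 2 = 2.

2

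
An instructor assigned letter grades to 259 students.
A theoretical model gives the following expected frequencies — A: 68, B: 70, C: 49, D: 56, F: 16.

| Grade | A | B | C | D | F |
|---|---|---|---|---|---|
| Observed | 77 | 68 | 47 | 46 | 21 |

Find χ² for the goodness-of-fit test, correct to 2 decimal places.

A: (77 − 68)²/68 = 81/68 = 1.191
B: (68 − 70)²/70 = 4/70 = 0.057
C: (47 − 49)²/49 = 4/49 = 0.082
D: (46 − 56)²/56 = 100/56 = 1.786
F: (21 − 16)²/16 = 25/16 = 1.563
Sum = 4.68

4.68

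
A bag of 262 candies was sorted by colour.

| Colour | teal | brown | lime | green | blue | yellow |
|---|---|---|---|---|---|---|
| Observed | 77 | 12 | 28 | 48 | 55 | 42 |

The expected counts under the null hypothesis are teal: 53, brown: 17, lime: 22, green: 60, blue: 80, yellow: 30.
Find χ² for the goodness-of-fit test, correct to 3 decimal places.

28.987

cat         O        E   (O−E)²/E
teal       77       53    10.8679
brown      12       17     1.4706
lime       28       22     1.6364
green      48       60     2.4000
blue       55       80     7.8125
yellow     42       30     4.8000
Sum = 28.987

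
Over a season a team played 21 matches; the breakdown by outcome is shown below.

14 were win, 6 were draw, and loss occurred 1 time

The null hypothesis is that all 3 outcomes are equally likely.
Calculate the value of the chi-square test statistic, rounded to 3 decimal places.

Under H₀ each category has probability 1/3, so each expected count is 21/3 = 7.
cat         O        E   (O−E)²/E
win        14        7     7.0000
draw        6        7     0.1429
loss        1        7     5.1429
Sum = 12.286

12.286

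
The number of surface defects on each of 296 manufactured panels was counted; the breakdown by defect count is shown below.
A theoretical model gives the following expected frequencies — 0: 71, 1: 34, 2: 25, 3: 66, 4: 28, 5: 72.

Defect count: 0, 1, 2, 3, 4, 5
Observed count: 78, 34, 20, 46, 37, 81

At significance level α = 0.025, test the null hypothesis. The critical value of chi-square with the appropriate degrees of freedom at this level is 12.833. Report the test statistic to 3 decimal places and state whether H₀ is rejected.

11.769; do not reject

χ² = (78−71)²/71 + (34−34)²/34 + (20−25)²/25 + (46−66)²/66 + (37−28)²/28 + (81−72)²/72
   = 0.6901 + 0.0000 + 1.0000 + 6.0606 + 2.8929 + 1.1250
Sum = 11.769
df = 5. Since 11.769 < 12.833, we do not reject H₀.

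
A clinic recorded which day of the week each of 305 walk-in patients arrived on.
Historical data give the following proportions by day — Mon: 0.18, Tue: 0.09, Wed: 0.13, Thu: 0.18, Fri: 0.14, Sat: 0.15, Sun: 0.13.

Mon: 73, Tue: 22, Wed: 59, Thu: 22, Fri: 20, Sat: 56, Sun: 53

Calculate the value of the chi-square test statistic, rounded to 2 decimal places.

55.07

Expected counts E_i = n·p_i: 305×0.18 = 54.9, 305×0.09 = 27.45, 305×0.13 = 39.65, 305×0.18 = 54.9, 305×0.14 = 42.7, 305×0.15 = 45.75, 305×0.13 = 39.65.
χ² = (73−54.9)²/54.9 + (22−27.45)²/27.45 + (59−39.65)²/39.65 + (22−54.9)²/54.9 + (20−42.7)²/42.7 + (56−45.75)²/45.75 + (53−39.65)²/39.65
   = 5.967 + 1.082 + 9.443 + 19.716 + 12.068 + 2.296 + 4.495
Sum = 55.07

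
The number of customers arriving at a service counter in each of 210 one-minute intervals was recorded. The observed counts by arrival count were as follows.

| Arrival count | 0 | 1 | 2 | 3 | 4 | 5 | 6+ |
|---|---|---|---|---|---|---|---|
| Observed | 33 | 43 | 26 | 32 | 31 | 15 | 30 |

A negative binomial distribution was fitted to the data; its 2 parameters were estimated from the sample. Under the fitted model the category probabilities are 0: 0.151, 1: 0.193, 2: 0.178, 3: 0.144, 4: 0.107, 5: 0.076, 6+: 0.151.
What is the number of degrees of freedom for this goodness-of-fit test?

4

There are k = 7 categories and 2 parameters estimated from the data, so df = 7 − 1 − 2 = 4.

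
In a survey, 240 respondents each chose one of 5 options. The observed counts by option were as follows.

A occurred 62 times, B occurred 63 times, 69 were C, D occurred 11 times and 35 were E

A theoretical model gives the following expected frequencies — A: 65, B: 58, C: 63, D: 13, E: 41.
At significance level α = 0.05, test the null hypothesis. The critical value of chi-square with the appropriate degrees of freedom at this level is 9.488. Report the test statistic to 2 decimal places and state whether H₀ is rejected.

2.33; do not reject

cat         O        E   (O−E)²/E
A          62       65      0.138
B          63       58      0.431
C          69       63      0.571
D          11       13      0.308
E          35       41      0.878
Sum = 2.33
df = 4. Since 2.33 < 9.488, we do not reject H₀.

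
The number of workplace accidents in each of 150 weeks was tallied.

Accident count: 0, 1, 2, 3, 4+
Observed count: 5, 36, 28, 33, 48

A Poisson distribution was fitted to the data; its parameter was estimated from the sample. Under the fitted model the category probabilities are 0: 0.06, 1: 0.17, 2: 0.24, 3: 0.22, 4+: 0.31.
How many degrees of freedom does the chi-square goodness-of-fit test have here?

There are k = 5 categories and 1 parameter estimated from the data, so df = 5 − 1 − 1 = 3.

3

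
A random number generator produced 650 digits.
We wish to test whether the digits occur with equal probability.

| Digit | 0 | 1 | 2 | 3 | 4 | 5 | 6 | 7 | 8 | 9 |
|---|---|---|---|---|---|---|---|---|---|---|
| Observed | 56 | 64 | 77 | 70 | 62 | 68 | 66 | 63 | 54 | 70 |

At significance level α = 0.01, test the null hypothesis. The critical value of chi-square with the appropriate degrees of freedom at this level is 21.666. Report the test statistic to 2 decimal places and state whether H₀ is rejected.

6.46; do not reject

Under H₀ each category has probability 1/10, so each expected count is 650/10 = 65.
0: (56 − 65)²/65 = 81/65 = 1.246
1: (64 − 65)²/65 = 1/65 = 0.015
2: (77 − 65)²/65 = 144/65 = 2.215
3: (70 − 65)²/65 = 25/65 = 0.385
4: (62 − 65)²/65 = 9/65 = 0.138
5: (68 − 65)²/65 = 9/65 = 0.138
6: (66 − 65)²/65 = 1/65 = 0.015
7: (63 − 65)²/65 = 4/65 = 0.062
8: (54 − 65)²/65 = 121/65 = 1.862
9: (70 − 65)²/65 = 25/65 = 0.385
Sum = 6.46
df = 9. Since 6.46 < 21.666, we do not reject H₀.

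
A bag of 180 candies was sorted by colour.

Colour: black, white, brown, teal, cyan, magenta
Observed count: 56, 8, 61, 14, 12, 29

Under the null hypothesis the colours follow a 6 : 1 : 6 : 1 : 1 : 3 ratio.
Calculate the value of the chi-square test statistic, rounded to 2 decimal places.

2.72

Ratio total = 18. Expected counts: 180×6/18 = 60, 180×1/18 = 10, 180×6/18 = 60, 180×1/18 = 10, 180×1/18 = 10, 180×3/18 = 30.
black: (56 − 60)²/60 = 16/60 = 0.267
white: (8 − 10)²/10 = 4/10 = 0.400
brown: (61 − 60)²/60 = 1/60 = 0.017
teal: (14 − 10)²/10 = 16/10 = 1.600
cyan: (12 − 10)²/10 = 4/10 = 0.400
magenta: (29 − 30)²/30 = 1/30 = 0.033
Sum = 2.72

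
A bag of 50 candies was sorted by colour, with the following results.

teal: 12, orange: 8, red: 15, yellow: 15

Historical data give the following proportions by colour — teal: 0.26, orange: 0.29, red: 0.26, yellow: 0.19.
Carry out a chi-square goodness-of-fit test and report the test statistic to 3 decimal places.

Expected counts E_i = n·p_i: 50×0.26 = 13, 50×0.29 = 14.5, 50×0.26 = 13, 50×0.19 = 9.5.
cat         O        E   (O−E)²/E
teal       12       13     0.0769
orange      8     14.5     2.9138
red        15       13     0.3077
yellow     15      9.5     3.1842
Sum = 6.483

6.483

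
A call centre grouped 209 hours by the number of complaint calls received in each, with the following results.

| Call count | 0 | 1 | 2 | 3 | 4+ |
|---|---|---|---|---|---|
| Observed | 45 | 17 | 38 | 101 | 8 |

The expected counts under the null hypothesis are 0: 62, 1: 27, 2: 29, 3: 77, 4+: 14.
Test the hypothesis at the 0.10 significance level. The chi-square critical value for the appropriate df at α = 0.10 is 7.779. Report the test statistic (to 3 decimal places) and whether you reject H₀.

cat         O        E   (O−E)²/E
0          45       62     4.6613
1          17       27     3.7037
2          38       29     2.7931
3         101       77     7.4805
4+          8       14     2.5714
Sum = 21.210
df = 4. Since 21.210 > 7.779, we reject H₀.

21.210; reject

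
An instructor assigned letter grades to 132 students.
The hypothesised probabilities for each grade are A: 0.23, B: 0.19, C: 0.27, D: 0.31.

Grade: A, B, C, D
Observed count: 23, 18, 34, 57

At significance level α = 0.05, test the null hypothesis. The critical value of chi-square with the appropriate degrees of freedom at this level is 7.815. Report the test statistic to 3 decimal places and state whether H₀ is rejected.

10.177; reject

Expected counts E_i = n·p_i: 132×0.23 = 30.36, 132×0.19 = 25.08, 132×0.27 = 35.64, 132×0.31 = 40.92.
A: (23 − 30.36)²/30.36 = 54.1696/30.36 = 1.7842
B: (18 − 25.08)²/25.08 = 50.1264/25.08 = 1.9987
C: (34 − 35.64)²/35.64 = 2.6896/35.64 = 0.0755
D: (57 − 40.92)²/40.92 = 258.5664/40.92 = 6.3188
Sum = 10.177
df = 3. Since 10.177 > 7.815, we reject H₀.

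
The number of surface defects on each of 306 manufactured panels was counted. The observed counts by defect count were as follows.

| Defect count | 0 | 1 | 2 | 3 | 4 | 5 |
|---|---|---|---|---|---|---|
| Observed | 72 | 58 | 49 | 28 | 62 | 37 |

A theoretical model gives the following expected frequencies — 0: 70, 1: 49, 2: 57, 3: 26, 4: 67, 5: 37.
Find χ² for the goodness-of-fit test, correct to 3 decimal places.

χ² = (72−70)²/70 + (58−49)²/49 + (49−57)²/57 + (28−26)²/26 + (62−67)²/67 + (37−37)²/37
   = 0.0571 + 1.6531 + 1.1228 + 0.1538 + 0.3731 + 0.0000
Sum = 3.360

3.360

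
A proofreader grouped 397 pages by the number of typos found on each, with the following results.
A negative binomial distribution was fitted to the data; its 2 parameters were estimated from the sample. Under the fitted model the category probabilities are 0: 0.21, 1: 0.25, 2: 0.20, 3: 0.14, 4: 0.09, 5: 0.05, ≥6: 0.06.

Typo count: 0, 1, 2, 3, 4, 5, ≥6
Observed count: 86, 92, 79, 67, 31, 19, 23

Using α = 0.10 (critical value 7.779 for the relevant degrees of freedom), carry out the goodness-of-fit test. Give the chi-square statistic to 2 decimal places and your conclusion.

3.65; do not reject

Expected counts E_i = n·p_i: 397×0.21 = 83.37, 397×0.25 = 99.25, 397×0.20 = 79.4, 397×0.14 = 55.58, 397×0.09 = 35.73, 397×0.05 = 19.85, 397×0.06 = 23.82.
0: (86 − 83.37)²/83.37 = 6.9169/83.37 = 0.083
1: (92 − 99.25)²/99.25 = 52.5625/99.25 = 0.530
2: (79 − 79.4)²/79.4 = 0.16/79.4 = 0.002
3: (67 − 55.58)²/55.58 = 130.4164/55.58 = 2.346
4: (31 − 35.73)²/35.73 = 22.3729/35.73 = 0.626
5: (19 − 19.85)²/19.85 = 0.7225/19.85 = 0.036
≥6: (23 − 23.82)²/23.82 = 0.6724/23.82 = 0.028
Sum = 3.65
df = 4. Since 3.65 < 7.779, we do not reject H₀.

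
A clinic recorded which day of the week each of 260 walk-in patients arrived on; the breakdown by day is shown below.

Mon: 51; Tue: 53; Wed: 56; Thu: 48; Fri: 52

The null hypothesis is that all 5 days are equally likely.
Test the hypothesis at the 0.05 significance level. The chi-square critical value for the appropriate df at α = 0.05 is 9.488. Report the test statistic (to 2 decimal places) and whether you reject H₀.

0.65; do not reject

Expected count for each of the 5 categories: 260/5 = 52.
χ² = (51−52)²/52 + (53−52)²/52 + (56−52)²/52 + (48−52)²/52 + (52−52)²/52
   = 0.019 + 0.019 + 0.308 + 0.308 + 0.000
Sum = 0.65
df = 4. Since 0.65 < 9.488, we do not reject H₀.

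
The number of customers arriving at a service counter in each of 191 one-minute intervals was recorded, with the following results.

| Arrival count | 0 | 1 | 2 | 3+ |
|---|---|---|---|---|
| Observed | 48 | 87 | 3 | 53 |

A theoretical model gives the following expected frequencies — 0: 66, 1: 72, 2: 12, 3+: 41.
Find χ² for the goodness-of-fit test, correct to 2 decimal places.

cat         O        E   (O−E)²/E
0          48       66      4.909
1          87       72      3.125
2           3       12      6.750
3+         53       41      3.512
Sum = 18.30

18.30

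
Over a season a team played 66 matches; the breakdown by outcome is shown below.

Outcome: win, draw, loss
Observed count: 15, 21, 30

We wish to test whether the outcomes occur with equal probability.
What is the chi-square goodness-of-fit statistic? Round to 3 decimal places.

5.182

Under H₀ each category has probability 1/3, so each expected count is 66/3 = 22.
cat         O        E   (O−E)²/E
win        15       22     2.2273
draw       21       22     0.0455
loss       30       22     2.9091
Sum = 5.182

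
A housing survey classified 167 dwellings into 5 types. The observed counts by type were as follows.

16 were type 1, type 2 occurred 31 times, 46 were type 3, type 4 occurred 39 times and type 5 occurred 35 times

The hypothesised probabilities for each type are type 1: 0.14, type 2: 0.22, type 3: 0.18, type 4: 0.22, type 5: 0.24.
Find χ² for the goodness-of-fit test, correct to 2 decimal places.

12.46

Expected counts E_i = n·p_i: 167×0.14 = 23.38, 167×0.22 = 36.74, 167×0.18 = 30.06, 167×0.22 = 36.74, 167×0.24 = 40.08.
cat         O        E   (O−E)²/E
type 1     16    23.38      2.330
type 2     31    36.74      0.897
type 3     46    30.06      8.453
type 4     39    36.74      0.139
type 5     35    40.08      0.644
Sum = 12.46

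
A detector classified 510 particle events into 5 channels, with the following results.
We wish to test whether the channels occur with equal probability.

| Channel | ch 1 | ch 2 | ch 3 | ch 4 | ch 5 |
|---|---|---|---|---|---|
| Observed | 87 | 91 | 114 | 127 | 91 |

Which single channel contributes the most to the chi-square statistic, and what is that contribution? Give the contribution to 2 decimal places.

ch 4, 6.13

Expected count for each of the 5 categories: 510/5 = 102.
ch 1: (87 − 102)²/102 = 225/102 = 2.206
ch 2: (91 − 102)²/102 = 121/102 = 1.186
ch 3: (114 − 102)²/102 = 144/102 = 1.412
ch 4: (127 − 102)²/102 = 625/102 = 6.127
ch 5: (91 − 102)²/102 = 121/102 = 1.186
The largest term is for ch 4: 6.13.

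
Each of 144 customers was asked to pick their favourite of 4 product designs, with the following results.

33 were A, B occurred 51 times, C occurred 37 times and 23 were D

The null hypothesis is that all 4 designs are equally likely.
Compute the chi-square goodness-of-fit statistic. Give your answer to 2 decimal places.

11.22

Under H₀ each category has probability 1/4, so each expected count is 144/4 = 36.
cat         O        E   (O−E)²/E
A          33       36      0.250
B          51       36      6.250
C          37       36      0.028
D          23       36      4.694
Sum = 11.22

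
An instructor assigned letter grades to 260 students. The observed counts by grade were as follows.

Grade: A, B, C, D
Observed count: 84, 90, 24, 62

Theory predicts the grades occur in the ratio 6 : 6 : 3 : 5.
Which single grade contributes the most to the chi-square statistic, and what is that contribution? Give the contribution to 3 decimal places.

Ratio total = 20. Expected counts: 260×6/20 = 78, 260×6/20 = 78, 260×3/20 = 39, 260×5/20 = 65.
A: (84 − 78)²/78 = 36/78 = 0.4615
B: (90 − 78)²/78 = 144/78 = 1.8462
C: (24 − 39)²/39 = 225/39 = 5.7692
D: (62 − 65)²/65 = 9/65 = 0.1385
The largest term is for C: 5.769.

C, 5.769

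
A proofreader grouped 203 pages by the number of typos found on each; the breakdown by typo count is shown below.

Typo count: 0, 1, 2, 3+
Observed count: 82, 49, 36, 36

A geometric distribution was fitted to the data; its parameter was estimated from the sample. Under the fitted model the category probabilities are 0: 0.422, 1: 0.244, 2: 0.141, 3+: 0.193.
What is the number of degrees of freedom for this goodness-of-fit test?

There are k = 4 categories and 1 parameter estimated from the data, so df = 4 − 1 − 1 = 2.

2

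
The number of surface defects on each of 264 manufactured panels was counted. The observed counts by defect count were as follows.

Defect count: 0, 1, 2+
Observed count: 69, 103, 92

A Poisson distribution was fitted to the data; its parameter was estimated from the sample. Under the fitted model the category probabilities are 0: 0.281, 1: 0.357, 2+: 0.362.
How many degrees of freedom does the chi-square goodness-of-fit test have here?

1

There are k = 3 categories and 1 parameter estimated from the data, so df = 3 − 1 − 1 = 1.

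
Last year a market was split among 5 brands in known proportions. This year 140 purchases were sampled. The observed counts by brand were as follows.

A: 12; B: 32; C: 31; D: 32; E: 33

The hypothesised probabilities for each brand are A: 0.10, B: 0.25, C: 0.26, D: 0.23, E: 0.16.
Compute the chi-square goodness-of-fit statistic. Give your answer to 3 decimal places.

Expected counts E_i = n·p_i: 140×0.10 = 14, 140×0.25 = 35, 140×0.26 = 36.4, 140×0.23 = 32.2, 140×0.16 = 22.4.
cat         O        E   (O−E)²/E
A          12       14     0.2857
B          32       35     0.2571
C          31     36.4     0.8011
D          32     32.2     0.0012
E          33     22.4     5.0161
Sum = 6.361

6.361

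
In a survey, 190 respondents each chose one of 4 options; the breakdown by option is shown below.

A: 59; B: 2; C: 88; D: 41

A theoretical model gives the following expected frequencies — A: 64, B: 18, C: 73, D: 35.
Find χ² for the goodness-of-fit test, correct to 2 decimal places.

18.72

χ² = (59−64)²/64 + (2−18)²/18 + (88−73)²/73 + (41−35)²/35
   = 0.391 + 14.222 + 3.082 + 1.029
Sum = 18.72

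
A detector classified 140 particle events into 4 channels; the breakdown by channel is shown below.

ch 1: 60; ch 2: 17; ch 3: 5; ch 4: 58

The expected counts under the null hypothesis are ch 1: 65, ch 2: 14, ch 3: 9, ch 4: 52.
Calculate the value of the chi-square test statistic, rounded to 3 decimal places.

3.498

ch 1: (60 − 65)²/65 = 25/65 = 0.3846
ch 2: (17 − 14)²/14 = 9/14 = 0.6429
ch 3: (5 − 9)²/9 = 16/9 = 1.7778
ch 4: (58 − 52)²/52 = 36/52 = 0.6923
Sum = 3.498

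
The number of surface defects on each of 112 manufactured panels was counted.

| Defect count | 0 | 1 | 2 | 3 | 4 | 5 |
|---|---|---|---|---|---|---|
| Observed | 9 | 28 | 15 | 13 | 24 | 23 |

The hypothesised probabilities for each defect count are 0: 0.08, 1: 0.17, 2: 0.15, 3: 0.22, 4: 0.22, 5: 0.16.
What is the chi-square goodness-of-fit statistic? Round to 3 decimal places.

Expected counts E_i = n·p_i: 112×0.08 = 8.96, 112×0.17 = 19.04, 112×0.15 = 16.8, 112×0.22 = 24.64, 112×0.22 = 24.64, 112×0.16 = 17.92.
χ² = (9−8.96)²/8.96 + (28−19.04)²/19.04 + (15−16.8)²/16.8 + (13−24.64)²/24.64 + (24−24.64)²/24.64 + (23−17.92)²/17.92
   = 0.0002 + 4.2165 + 0.1929 + 5.4988 + 0.0166 + 1.4401
Sum = 11.365

11.365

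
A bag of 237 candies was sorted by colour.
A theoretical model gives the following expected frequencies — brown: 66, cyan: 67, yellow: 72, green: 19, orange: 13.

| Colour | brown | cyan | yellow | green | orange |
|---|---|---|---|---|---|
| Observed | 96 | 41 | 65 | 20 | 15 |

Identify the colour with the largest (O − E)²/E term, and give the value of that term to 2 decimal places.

χ² = (96−66)²/66 + (41−67)²/67 + (65−72)²/72 + (20−19)²/19 + (15−13)²/13
   = 13.636 + 10.090 + 0.681 + 0.053 + 0.308
The largest term is for brown: 13.64.

brown, 13.64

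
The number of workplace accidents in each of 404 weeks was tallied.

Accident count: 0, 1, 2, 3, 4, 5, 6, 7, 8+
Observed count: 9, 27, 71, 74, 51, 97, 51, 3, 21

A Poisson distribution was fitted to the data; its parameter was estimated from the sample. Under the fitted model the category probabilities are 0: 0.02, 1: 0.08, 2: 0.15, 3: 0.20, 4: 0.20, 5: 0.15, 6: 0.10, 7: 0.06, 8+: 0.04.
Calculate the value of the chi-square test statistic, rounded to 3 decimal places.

59.034

Expected counts E_i = n·p_i: 404×0.02 = 8.08, 404×0.08 = 32.32, 404×0.15 = 60.6, 404×0.20 = 80.8, 404×0.20 = 80.8, 404×0.15 = 60.6, 404×0.10 = 40.4, 404×0.06 = 24.24, 404×0.04 = 16.16.
χ² = (9−8.08)²/8.08 + (27−32.32)²/32.32 + (71−60.6)²/60.6 + (74−80.8)²/80.8 + (51−80.8)²/80.8 + (97−60.6)²/60.6 + (51−40.4)²/40.4 + (3−24.24)²/24.24 + (21−16.16)²/16.16
   = 0.1048 + 0.8757 + 1.7848 + 0.5723 + 10.9906 + 21.8640 + 2.7812 + 18.6113 + 1.4496
Sum = 59.034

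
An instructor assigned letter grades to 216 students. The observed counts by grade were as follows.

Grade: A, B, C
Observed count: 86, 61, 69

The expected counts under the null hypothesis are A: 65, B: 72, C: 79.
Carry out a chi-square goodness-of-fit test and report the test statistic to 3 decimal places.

9.731

cat         O        E   (O−E)²/E
A          86       65     6.7846
B          61       72     1.6806
C          69       79     1.2658
Sum = 9.731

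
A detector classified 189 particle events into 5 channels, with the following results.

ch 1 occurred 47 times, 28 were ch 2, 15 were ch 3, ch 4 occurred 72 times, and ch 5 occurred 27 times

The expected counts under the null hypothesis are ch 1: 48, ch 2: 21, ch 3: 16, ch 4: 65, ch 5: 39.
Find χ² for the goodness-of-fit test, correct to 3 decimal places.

6.863

χ² = (47−48)²/48 + (28−21)²/21 + (15−16)²/16 + (72−65)²/65 + (27−39)²/39
   = 0.0208 + 2.3333 + 0.0625 + 0.7538 + 3.6923
Sum = 6.863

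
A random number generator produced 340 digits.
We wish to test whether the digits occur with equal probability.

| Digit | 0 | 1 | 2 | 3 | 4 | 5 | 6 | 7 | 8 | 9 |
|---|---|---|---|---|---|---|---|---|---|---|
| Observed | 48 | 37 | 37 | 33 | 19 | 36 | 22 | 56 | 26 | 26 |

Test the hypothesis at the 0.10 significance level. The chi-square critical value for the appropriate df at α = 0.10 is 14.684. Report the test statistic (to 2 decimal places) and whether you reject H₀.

Under H₀ each category has probability 1/10, so each expected count is 340/10 = 34.
cat         O        E   (O−E)²/E
0          48       34      5.765
1          37       34      0.265
2          37       34      0.265
3          33       34      0.029
4          19       34      6.618
5          36       34      0.118
6          22       34      4.235
7          56       34     14.235
8          26       34      1.882
9          26       34      1.882
Sum = 35.29
df = 9. Since 35.29 > 14.684, we reject H₀.

35.29; reject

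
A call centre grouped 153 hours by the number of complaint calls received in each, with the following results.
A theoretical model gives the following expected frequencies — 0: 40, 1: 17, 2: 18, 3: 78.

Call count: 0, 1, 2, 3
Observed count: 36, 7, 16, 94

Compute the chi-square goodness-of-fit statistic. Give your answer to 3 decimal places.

9.787

0: (36 − 40)²/40 = 16/40 = 0.4000
1: (7 − 17)²/17 = 100/17 = 5.8824
2: (16 − 18)²/18 = 4/18 = 0.2222
3: (94 − 78)²/78 = 256/78 = 3.2821
Sum = 9.787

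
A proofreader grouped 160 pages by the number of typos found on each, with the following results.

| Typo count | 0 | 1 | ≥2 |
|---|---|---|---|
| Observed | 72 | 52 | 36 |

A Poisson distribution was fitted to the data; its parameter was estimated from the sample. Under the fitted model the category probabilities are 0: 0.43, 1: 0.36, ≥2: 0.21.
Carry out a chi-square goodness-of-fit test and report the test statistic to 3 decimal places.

0.865

Expected counts E_i = n·p_i: 160×0.43 = 68.8, 160×0.36 = 57.6, 160×0.21 = 33.6.
χ² = (72−68.8)²/68.8 + (52−57.6)²/57.6 + (36−33.6)²/33.6
   = 0.1488 + 0.5444 + 0.1714
Sum = 0.865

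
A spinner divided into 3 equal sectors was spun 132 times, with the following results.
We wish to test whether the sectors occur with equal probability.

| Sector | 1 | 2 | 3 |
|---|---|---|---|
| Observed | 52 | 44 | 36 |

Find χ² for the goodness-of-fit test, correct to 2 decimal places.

2.91

Under H₀ each category has probability 1/3, so each expected count is 132/3 = 44.
χ² = (52−44)²/44 + (44−44)²/44 + (36−44)²/44
   = 1.455 + 0.000 + 1.455
Sum = 2.91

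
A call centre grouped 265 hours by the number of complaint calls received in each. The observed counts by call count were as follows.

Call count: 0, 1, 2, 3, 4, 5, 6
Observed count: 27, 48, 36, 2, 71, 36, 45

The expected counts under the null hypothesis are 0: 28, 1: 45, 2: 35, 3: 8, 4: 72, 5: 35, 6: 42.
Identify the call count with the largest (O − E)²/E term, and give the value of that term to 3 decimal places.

3, 4.500

cat         O        E   (O−E)²/E
0          27       28     0.0357
1          48       45     0.2000
2          36       35     0.0286
3           2        8     4.5000
4          71       72     0.0139
5          36       35     0.0286
6          45       42     0.2143
The largest term is for 3: 4.500.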